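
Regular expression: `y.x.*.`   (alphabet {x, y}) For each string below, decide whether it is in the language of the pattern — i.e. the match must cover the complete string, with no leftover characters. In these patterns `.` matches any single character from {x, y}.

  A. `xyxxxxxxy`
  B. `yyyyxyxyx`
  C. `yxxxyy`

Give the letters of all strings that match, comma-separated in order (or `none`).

C

A. `xyxxxxxxy` → no match — must start with `y`
B. `yyyyxyxyx` → no match
C. `yxxxyy` → match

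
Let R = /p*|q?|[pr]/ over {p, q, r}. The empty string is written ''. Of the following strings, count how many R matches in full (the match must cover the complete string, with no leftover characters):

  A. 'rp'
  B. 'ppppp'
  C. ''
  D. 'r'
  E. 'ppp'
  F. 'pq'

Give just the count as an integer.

4

A → no match
B → match
C → match
D → match
E → match
F → no match
Total matched: 4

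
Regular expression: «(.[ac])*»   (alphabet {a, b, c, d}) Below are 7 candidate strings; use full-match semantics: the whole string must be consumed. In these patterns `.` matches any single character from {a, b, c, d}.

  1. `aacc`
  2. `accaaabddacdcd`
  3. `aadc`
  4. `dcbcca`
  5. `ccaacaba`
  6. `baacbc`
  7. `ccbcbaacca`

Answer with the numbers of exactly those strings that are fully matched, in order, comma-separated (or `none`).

1. `aacc` → match
2 → no match
3. `aadc` → match
4. `dcbcca` → match
5. `ccaacaba` → match
6. `baacbc` → match
7. `ccbcbaacca` → match

1, 3, 4, 5, 6, 7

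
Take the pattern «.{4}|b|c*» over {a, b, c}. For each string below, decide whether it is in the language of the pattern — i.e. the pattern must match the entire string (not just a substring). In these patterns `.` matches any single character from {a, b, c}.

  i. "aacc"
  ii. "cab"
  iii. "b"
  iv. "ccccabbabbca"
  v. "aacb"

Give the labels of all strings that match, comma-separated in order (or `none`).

i, iii, v

i. "aacc" → match
ii. "cab" → no match
iii. "b" → match
iv. "ccccabbabbca" → no match
v. "aacb" → match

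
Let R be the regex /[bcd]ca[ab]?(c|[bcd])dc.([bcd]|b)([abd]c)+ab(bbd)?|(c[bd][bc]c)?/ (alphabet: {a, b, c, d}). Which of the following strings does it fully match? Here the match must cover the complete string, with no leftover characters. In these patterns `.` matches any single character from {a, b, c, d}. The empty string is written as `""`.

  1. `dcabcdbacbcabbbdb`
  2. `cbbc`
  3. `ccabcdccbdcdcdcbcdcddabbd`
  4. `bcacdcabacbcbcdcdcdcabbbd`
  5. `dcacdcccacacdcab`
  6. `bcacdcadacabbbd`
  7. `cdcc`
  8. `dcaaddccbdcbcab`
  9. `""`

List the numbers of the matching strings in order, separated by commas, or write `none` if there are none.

1 → no match
2 → match
3 → no match
4 → match
5 → match
6 → match
7 → match
8 → match
9 → match

2, 4, 5, 6, 7, 8, 9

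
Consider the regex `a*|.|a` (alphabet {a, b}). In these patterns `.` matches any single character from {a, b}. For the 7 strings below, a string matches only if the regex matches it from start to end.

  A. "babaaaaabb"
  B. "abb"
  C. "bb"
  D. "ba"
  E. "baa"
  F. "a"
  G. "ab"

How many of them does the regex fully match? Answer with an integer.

1

A. "babaaaaabb" → no match
B. "abb" → no match
C. "bb" → no match
D. "ba" → no match
E. "baa" → no match
F. "a" → match
G. "ab" → no match
Total matched: 1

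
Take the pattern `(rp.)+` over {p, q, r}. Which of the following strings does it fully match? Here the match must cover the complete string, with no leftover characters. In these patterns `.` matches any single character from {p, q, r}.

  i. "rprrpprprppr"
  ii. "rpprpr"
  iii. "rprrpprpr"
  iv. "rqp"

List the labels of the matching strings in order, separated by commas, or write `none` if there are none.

i. "rprrpprprppr" → no match
ii. "rpprpr" → match
iii. "rprrpprpr" → match
iv. "rqp" → no match — must start with "rp"

ii, iii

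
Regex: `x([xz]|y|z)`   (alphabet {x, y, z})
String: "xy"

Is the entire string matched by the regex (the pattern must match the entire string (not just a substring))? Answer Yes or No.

Yes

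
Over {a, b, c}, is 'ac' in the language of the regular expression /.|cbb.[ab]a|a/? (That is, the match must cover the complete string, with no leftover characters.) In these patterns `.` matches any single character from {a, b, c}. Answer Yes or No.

No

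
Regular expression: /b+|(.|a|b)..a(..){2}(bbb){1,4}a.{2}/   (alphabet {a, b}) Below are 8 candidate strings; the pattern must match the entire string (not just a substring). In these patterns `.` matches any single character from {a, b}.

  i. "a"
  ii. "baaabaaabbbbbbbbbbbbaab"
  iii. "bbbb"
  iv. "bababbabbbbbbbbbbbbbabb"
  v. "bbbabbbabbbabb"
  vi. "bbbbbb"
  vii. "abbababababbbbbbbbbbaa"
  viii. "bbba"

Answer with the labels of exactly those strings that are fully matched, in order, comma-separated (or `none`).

i. "a" → no match
ii → match
iii. "bbbb" → match
iv → match
v → match
vi. "bbbbbb" → match
vii → no match
viii. "bbba" → no match

ii, iii, iv, v, vi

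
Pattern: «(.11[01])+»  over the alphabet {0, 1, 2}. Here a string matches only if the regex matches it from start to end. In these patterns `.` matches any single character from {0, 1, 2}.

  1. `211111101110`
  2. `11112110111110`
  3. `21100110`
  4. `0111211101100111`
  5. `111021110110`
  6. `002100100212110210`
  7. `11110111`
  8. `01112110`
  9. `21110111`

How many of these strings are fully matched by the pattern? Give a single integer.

1. `211111101110` → match
2 → no match
3. `21100110` → match
4 → match
5. `111021110110` → match
6 → no match
7. `11110111` → match
8. `01112110` → match
9. `21110111` → match
Total matched: 7

7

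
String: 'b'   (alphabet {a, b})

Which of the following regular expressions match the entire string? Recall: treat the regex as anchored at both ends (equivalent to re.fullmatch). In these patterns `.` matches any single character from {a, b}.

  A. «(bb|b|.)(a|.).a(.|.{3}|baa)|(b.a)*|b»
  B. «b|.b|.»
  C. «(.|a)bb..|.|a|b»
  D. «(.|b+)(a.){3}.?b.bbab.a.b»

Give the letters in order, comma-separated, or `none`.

A, B, C

A → match
B → match
C → match
D → no match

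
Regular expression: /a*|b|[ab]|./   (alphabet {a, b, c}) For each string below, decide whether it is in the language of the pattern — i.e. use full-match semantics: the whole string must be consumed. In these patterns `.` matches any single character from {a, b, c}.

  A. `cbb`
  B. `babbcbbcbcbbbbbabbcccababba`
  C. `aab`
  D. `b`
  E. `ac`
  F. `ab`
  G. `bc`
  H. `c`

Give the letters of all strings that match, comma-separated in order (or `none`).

D, H

A → no match
B → no match
C → no match
D → match
E → no match
F → no match
G → no match
H → match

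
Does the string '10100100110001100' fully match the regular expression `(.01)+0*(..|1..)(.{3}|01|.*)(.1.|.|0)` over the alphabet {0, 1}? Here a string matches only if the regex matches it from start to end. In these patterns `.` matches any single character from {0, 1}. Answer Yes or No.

Yes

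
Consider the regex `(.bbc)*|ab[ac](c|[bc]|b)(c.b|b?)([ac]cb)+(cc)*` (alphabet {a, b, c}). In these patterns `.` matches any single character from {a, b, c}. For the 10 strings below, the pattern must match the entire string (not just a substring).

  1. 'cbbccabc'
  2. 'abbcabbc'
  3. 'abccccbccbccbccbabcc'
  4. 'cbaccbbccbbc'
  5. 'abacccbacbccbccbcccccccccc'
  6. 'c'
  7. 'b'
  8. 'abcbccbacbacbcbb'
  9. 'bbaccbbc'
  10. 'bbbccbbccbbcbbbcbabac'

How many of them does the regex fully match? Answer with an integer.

2

1 → no match
2 → match
3 → no match
4 → no match
5 → match
6 → no match
7 → no match
8 → no match
9 → no match
10 → no match
Total matched: 2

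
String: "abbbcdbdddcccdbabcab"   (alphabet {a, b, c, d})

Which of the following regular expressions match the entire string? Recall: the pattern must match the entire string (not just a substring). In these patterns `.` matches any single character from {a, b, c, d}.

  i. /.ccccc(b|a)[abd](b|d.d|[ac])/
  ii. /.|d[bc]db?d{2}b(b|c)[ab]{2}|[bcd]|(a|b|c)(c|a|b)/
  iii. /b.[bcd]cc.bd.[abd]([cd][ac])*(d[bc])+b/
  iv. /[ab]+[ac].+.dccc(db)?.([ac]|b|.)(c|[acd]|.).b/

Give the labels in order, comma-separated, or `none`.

i → no match
ii → no match
iii → no match — must start with "b"
iv → match

iv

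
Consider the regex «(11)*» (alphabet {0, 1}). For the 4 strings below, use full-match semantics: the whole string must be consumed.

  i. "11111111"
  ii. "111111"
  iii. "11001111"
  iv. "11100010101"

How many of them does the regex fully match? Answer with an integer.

i → match
ii → match
iii → no match
iv → no match
Total matched: 2

2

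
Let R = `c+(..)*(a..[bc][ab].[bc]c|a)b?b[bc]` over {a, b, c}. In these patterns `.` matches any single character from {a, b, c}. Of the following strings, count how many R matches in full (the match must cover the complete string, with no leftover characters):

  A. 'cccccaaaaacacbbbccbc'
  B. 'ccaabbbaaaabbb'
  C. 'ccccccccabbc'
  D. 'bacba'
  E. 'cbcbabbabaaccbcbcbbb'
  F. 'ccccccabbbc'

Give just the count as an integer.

3

A → no match
B → match
C. 'ccccccccabbc' → match
D. 'bacba' → no match — must start with 'c'
E → match
F. 'ccccccabbbc' → no match
Total matched: 3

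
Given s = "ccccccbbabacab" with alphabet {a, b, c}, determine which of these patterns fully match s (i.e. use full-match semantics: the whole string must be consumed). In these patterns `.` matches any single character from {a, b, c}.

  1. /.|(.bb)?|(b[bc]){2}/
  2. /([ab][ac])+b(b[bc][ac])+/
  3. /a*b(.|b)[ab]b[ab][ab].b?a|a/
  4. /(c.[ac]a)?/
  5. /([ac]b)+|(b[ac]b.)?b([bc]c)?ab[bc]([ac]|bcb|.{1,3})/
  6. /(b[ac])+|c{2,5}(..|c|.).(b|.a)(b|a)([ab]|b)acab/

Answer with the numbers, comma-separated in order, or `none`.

6

1 → no match
2 → no match
3 → no match — must end with "a"
4 → no match
5 → no match
6 → match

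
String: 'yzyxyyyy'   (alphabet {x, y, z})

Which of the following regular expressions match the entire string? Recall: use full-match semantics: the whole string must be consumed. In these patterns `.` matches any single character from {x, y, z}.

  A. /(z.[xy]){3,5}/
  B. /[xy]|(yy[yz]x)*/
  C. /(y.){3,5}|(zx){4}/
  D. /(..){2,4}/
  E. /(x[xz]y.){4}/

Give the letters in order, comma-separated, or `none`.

A → no match — must start with 'z'
B → no match
C → match
D → match
E → no match — must start with 'x'

C, D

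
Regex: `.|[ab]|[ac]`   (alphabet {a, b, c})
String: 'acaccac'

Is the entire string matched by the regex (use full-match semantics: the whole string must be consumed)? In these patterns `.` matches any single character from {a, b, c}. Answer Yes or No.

No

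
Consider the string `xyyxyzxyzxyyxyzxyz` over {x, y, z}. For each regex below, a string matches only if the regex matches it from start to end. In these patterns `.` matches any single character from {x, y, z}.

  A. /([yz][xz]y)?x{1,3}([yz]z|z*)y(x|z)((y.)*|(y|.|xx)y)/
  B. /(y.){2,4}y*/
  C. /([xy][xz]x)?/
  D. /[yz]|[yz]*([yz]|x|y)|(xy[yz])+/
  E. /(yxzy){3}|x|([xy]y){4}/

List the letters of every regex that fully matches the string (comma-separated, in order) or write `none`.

A → no match
B → no match — must start with `y`
C → no match
D → match
E → no match

D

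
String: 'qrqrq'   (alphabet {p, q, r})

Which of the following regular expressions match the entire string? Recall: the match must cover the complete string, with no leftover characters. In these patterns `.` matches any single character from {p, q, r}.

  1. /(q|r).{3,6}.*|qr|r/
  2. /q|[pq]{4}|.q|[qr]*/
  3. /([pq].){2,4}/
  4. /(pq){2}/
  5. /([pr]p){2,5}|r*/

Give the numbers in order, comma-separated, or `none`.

1, 2

1 → match
2 → match
3 → no match
4 → no match — must start with 'pq'
5 → no match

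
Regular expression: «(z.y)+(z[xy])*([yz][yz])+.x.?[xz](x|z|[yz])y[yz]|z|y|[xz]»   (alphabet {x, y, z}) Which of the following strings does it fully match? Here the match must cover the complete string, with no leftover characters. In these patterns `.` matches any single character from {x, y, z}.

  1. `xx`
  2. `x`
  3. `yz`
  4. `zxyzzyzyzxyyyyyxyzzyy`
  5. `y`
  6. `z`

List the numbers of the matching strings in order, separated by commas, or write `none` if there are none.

2, 4, 5, 6

1 → no match
2 → match
3 → no match
4 → match
5 → match
6 → match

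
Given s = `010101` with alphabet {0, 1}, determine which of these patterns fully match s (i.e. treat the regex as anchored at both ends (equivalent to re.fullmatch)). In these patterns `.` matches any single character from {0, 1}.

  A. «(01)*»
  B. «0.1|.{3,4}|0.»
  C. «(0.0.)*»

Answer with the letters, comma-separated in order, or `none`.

A

A → match
B → no match
C → no match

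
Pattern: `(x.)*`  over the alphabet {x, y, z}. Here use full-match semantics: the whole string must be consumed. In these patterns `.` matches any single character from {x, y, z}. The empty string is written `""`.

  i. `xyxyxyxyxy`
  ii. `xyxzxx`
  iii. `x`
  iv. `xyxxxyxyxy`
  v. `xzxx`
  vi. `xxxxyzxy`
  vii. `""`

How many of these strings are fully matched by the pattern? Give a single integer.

5

i → match
ii → match
iii → no match
iv → match
v → match
vi → no match
vii → match
Total matched: 5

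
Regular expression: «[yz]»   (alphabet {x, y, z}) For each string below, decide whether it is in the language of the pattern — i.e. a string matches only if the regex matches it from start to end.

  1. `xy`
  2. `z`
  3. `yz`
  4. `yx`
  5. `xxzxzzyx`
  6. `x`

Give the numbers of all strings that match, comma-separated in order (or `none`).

1 → no match
2 → match
3 → no match
4 → no match
5 → no match
6 → no match

2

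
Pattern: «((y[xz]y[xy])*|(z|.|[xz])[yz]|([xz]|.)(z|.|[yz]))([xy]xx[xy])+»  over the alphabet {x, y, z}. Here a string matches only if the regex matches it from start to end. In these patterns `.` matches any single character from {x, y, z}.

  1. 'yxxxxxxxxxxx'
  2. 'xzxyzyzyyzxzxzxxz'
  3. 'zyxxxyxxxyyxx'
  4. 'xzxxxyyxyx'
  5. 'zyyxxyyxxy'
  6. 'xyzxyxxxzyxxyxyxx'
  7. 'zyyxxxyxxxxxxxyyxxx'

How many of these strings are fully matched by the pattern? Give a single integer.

1. 'yxxxxxxxxxxx' → match
2 → no match
3 → no match
4. 'xzxxxyyxyx' → no match
5. 'zyyxxyyxxy' → match
6 → no match
7 → no match
Total matched: 2

2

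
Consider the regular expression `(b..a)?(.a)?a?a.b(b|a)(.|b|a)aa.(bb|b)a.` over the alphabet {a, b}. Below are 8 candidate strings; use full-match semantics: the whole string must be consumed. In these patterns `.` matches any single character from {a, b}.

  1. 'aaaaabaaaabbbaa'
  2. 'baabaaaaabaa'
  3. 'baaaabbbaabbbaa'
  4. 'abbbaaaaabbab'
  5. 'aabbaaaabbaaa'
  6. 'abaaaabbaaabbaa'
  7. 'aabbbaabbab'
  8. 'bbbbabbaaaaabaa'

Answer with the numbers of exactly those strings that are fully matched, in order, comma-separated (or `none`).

1, 3, 7

1 → match
2 → no match
3 → match
4 → no match
5 → no match
6 → no match
7 → match
8 → no match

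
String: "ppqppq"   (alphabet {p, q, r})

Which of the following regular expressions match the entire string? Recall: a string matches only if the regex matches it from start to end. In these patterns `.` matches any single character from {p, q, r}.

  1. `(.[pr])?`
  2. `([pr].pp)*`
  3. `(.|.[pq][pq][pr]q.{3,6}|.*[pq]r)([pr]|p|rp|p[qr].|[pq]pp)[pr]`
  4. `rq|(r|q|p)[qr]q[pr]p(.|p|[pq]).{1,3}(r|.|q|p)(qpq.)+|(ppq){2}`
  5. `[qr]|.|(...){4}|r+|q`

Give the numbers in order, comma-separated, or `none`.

1 → no match
2 → no match
3 → no match
4 → match
5 → no match

4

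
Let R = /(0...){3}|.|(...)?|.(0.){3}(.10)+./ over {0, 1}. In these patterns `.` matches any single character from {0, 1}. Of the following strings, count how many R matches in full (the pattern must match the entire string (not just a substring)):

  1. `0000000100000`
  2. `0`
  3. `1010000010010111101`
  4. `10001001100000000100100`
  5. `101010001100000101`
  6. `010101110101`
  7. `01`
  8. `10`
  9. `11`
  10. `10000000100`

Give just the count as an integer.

1 → no match
2. `0` → match
3 → no match
4 → no match
5 → no match
6. `010101110101` → match
7. `01` → no match
8. `10` → no match
9. `11` → no match
10. `10000000100` → match
Total matched: 3

3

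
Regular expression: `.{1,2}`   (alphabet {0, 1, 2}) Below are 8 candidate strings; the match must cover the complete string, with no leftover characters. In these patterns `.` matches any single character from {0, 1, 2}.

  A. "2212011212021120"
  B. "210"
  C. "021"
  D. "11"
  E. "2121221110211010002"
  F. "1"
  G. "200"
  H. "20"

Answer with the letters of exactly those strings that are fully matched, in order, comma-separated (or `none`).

D, F, H

A → no match
B → no match
C → no match
D → match
E → no match
F → match
G → no match
H → match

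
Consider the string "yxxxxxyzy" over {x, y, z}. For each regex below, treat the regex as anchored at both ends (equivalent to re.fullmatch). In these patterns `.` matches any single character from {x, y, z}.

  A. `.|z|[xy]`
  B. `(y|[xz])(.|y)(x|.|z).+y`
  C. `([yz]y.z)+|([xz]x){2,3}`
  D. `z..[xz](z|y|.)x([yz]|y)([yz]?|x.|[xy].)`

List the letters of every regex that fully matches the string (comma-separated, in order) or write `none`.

B

A → no match
B → match
C → no match
D → no match — must start with "z"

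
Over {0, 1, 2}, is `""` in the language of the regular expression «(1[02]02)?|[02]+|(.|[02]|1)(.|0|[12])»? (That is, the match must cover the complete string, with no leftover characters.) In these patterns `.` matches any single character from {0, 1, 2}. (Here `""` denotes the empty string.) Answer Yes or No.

Yes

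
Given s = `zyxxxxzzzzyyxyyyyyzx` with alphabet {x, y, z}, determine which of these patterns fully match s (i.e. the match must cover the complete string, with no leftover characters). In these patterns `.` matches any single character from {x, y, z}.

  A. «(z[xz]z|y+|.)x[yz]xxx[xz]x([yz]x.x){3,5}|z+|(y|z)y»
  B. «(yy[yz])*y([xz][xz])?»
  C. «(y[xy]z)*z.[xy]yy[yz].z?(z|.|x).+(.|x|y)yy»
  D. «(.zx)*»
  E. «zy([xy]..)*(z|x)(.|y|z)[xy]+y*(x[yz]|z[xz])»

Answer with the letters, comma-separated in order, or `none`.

E

A → no match
B → no match
C → no match — must end with `yy`
D → no match
E → match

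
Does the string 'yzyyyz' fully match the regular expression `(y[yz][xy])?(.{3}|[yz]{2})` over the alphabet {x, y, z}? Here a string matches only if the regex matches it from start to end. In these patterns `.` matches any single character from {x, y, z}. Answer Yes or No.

Yes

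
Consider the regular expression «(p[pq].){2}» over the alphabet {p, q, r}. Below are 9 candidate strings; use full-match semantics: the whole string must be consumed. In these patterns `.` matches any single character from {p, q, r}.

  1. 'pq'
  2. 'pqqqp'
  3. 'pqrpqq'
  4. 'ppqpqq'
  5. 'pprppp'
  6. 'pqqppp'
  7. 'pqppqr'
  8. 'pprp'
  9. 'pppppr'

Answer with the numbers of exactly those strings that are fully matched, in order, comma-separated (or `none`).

1. 'pq' → no match
2. 'pqqqp' → no match
3. 'pqrpqq' → match
4. 'ppqpqq' → match
5. 'pprppp' → match
6. 'pqqppp' → match
7. 'pqppqr' → match
8. 'pprp' → no match
9. 'pppppr' → match

3, 4, 5, 6, 7, 9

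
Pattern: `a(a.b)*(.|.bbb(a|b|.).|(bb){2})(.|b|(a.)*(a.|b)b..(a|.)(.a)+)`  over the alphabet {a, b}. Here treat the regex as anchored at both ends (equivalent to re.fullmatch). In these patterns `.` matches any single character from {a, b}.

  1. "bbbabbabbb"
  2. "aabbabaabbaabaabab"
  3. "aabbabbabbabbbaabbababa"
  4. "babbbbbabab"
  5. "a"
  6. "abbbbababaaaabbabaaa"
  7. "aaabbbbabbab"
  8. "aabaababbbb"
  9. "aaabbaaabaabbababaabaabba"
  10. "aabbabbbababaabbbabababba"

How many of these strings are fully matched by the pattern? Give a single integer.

2

1 → no match — must start with "a"
2 → no match
3 → match
4 → no match — must start with "a"
5 → no match
6 → match
7 → no match
8 → no match
9 → no match
10 → no match
Total matched: 2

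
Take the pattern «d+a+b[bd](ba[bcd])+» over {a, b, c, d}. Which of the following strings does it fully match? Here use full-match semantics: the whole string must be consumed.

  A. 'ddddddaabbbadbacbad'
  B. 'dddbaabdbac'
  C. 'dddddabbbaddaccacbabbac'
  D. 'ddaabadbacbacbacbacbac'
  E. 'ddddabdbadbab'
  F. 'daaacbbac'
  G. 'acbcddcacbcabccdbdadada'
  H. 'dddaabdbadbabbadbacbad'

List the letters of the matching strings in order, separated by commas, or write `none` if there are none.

A → match
B → no match
C → no match
D → no match
E → match
F → no match
G → no match — must start with 'd'
H → match

A, E, H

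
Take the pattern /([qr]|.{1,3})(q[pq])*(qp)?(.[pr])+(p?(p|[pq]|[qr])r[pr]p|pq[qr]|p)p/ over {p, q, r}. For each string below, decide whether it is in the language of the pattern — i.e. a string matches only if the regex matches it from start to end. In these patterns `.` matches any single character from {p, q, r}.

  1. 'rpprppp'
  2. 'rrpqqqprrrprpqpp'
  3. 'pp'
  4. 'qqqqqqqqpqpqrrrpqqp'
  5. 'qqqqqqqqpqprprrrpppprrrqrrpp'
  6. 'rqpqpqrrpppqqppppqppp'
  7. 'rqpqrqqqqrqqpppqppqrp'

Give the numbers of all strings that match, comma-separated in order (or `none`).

1. 'rpprppp' → match
2 → no match
3. 'pp' → no match
4 → match
5 → match
6 → no match
7 → no match

1, 4, 5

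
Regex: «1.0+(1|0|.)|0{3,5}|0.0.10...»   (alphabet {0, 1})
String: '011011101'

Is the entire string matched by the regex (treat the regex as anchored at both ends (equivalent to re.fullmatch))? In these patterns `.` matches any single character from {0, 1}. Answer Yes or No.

No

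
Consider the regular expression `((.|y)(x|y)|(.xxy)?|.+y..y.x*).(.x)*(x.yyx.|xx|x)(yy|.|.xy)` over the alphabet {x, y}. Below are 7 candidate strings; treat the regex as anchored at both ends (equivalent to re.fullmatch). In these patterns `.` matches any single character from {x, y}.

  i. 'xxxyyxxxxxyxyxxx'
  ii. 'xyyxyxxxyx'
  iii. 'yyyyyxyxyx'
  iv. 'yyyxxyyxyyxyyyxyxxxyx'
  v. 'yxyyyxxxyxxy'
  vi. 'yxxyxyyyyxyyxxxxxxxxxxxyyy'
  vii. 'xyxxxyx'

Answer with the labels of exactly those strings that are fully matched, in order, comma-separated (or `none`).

none

i → no match
ii → no match
iii → no match
iv → no match
v → no match
vi → no match
vii → no match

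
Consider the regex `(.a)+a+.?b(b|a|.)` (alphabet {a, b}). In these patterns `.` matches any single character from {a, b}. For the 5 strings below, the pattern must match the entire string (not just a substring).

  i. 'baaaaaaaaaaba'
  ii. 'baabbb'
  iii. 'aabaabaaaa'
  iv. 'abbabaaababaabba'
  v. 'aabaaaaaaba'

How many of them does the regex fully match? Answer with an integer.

3

i → match
ii → match
iii → no match
iv → no match
v → match
Total matched: 3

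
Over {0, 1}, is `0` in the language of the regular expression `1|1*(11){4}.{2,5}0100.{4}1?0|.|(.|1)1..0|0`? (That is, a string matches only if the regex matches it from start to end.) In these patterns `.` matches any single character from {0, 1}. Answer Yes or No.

Yes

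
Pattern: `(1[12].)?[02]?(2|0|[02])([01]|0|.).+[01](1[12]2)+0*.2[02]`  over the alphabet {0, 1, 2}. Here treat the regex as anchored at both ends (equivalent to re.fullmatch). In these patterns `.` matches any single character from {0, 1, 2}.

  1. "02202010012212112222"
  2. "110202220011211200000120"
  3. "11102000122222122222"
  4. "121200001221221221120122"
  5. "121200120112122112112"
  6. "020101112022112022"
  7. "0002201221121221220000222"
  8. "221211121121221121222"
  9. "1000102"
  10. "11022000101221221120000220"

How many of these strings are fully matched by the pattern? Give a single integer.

4

1 → no match
2 → match
3 → no match
4 → match
5 → no match
6 → no match
7 → match
8 → no match
9 → no match
10 → match
Total matched: 4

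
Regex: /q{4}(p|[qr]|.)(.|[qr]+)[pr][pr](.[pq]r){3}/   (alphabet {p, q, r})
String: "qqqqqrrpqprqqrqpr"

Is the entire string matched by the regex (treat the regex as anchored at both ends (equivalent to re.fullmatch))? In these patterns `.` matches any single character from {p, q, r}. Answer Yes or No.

Yes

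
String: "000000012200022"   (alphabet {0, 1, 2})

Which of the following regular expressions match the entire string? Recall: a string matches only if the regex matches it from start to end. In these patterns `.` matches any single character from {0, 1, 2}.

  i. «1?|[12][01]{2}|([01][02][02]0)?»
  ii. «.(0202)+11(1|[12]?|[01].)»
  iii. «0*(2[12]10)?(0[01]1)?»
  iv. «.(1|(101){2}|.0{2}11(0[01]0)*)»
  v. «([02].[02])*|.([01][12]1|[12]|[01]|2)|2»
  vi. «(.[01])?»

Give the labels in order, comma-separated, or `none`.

v

i → no match
ii → no match
iii → no match
iv → no match
v → match
vi → no match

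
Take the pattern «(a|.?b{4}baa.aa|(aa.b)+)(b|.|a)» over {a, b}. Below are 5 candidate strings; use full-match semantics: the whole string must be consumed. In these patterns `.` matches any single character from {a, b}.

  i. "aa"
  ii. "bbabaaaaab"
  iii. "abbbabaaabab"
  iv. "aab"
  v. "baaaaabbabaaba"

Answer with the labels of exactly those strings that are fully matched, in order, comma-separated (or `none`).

i. "aa" → match
ii. "bbabaaaaab" → no match
iii. "abbbabaaabab" → no match
iv. "aab" → no match
v → no match

i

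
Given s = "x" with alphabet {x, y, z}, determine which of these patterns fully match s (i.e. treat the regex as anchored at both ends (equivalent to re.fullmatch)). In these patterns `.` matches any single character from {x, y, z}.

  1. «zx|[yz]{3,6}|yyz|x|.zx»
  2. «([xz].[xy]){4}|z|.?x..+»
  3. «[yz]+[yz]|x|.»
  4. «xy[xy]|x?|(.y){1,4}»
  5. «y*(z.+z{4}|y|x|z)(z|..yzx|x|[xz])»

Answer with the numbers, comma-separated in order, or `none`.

1 → match
2 → no match
3 → match
4 → match
5 → no match

1, 3, 4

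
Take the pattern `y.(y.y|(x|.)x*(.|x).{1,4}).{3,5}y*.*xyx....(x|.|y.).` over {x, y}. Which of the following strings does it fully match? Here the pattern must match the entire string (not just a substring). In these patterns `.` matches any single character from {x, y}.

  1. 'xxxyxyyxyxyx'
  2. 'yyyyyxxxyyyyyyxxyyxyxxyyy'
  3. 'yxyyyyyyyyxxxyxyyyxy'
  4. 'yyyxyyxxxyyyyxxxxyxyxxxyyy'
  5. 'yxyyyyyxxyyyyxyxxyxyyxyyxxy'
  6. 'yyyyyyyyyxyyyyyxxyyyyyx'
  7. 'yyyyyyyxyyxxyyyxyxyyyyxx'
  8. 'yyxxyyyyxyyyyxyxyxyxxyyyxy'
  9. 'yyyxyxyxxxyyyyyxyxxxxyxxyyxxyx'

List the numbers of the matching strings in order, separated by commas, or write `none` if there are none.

1. 'xxxyxyyxyxyx' → no match — must start with 'y'
2 → no match
3 → no match
4 → match
5 → no match
6 → no match
7 → match
8 → match
9 → no match

4, 7, 8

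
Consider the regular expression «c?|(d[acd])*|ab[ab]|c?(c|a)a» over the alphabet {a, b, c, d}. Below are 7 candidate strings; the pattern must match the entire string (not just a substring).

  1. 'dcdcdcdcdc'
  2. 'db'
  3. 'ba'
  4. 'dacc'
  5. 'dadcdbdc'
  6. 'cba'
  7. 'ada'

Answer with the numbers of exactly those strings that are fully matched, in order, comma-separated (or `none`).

1 → match
2 → no match
3 → no match
4 → no match
5 → no match
6 → no match
7 → no match

1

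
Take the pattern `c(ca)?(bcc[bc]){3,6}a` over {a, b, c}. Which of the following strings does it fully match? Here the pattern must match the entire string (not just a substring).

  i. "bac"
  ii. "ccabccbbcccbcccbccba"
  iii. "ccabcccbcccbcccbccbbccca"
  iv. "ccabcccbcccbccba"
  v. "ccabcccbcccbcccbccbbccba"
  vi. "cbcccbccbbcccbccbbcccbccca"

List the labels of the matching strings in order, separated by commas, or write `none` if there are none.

ii, iii, iv, v, vi

i → no match — must start with "c"
ii → match
iii → match
iv → match
v → match
vi → match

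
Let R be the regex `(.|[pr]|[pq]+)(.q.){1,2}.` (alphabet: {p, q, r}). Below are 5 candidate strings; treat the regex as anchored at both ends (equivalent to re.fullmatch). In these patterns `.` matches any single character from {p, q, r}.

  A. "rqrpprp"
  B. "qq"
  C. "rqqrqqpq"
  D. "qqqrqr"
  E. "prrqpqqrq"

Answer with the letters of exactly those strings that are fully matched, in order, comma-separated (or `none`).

A → no match
B → no match
C → match
D → no match
E → no match

C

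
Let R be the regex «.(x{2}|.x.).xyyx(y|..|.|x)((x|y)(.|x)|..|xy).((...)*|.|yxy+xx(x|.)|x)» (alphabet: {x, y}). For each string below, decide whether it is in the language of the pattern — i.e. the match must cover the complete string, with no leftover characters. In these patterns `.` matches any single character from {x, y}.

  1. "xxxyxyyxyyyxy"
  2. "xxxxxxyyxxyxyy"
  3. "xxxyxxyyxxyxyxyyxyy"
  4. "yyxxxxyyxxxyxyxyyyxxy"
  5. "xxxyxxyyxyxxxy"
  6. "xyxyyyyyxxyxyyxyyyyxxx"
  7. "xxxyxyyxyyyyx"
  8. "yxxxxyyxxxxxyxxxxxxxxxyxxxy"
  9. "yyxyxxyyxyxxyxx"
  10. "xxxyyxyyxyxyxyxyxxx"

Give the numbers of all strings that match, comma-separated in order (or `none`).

1, 2, 3, 4, 5, 7, 8, 9, 10

1 → match
2 → match
3 → match
4 → match
5 → match
6 → no match
7 → match
8 → match
9 → match
10 → match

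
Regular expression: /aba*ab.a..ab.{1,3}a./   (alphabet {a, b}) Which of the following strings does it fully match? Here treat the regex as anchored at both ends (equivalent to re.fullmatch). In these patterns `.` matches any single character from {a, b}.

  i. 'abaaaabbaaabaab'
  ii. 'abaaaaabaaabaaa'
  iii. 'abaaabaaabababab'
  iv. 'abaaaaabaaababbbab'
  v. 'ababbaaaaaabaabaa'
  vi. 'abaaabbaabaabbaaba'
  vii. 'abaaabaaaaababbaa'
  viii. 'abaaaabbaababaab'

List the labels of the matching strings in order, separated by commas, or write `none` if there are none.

iii, iv, vii, viii

i → no match
ii → no match
iii → match
iv → match
v → no match
vi → no match
vii → match
viii → match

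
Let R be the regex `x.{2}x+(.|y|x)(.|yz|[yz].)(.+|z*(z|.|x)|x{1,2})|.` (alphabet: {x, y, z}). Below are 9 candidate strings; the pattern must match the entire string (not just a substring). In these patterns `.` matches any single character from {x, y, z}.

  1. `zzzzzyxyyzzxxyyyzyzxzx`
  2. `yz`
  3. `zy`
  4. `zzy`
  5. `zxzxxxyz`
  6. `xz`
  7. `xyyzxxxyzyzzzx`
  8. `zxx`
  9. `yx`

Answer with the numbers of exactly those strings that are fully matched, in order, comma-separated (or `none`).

none

1 → no match
2 → no match
3 → no match
4 → no match
5 → no match
6 → no match
7 → no match
8 → no match
9 → no match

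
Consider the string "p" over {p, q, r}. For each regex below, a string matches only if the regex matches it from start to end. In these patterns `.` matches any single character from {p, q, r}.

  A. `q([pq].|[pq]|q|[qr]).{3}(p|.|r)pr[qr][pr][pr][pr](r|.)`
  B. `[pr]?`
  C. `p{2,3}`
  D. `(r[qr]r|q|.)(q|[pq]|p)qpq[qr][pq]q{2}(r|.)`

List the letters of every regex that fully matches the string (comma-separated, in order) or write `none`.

A → no match — must start with "q"
B → match
C → no match
D → no match

B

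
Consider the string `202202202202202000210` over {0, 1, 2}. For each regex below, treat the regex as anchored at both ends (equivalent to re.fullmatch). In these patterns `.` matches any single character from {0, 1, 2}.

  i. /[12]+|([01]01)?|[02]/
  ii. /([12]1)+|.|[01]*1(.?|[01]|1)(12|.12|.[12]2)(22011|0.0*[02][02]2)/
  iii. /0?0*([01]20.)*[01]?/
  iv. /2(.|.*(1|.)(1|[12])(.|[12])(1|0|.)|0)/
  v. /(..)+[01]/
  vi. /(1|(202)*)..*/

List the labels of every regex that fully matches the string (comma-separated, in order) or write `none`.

i → no match
ii → no match
iii → no match
iv → match
v → match
vi → match

iv, v, vi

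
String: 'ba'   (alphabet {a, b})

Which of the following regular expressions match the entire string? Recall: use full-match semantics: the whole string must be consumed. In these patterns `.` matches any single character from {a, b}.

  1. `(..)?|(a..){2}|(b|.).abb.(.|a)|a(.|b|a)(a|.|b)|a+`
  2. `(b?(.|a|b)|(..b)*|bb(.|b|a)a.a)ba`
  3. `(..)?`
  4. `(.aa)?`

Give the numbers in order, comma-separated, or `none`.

1 → match
2 → match
3 → match
4 → no match

1, 2, 3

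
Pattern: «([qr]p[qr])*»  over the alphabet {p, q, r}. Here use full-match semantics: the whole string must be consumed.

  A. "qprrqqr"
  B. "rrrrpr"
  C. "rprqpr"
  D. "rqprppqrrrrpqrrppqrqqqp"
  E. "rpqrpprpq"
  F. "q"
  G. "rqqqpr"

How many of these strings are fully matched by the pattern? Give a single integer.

A. "qprrqqr" → no match
B. "rrrrpr" → no match
C. "rprqpr" → match
D → no match
E. "rpqrpprpq" → no match
F. "q" → no match
G. "rqqqpr" → no match
Total matched: 1

1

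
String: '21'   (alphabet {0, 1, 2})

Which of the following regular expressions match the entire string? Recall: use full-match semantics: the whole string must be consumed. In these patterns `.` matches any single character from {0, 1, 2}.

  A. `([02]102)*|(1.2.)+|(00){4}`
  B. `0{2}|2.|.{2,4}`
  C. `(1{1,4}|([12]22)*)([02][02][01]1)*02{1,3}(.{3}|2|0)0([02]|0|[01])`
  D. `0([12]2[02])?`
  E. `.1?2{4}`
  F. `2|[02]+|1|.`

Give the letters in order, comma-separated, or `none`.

A → no match
B → match
C → no match
D → no match — must start with '0'
E → no match — must end with '2'
F → no match

B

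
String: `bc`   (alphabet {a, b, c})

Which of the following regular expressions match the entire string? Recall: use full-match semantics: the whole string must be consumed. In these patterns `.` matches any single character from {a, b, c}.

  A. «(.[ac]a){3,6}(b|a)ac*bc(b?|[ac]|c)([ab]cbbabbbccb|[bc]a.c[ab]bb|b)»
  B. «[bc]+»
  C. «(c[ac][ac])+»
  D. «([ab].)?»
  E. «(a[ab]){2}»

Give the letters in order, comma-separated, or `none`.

A → no match
B → match
C → no match — must start with `c`
D → match
E → no match — must start with `a`

B, D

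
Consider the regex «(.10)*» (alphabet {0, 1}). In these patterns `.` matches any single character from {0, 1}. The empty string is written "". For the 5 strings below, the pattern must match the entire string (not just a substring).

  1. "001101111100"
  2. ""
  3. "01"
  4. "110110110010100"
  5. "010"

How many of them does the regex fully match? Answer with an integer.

1 → no match
2 → match
3 → no match
4 → no match
5 → match
Total matched: 2

2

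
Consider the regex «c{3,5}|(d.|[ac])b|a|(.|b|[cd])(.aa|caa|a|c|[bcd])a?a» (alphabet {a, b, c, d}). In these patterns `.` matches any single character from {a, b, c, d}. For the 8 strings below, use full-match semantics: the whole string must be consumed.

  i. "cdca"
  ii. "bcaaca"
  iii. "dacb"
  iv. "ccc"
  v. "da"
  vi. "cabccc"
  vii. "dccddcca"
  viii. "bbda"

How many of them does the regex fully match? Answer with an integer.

1

i → no match
ii → no match
iii → no match
iv → match
v → no match
vi → no match
vii → no match
viii → no match
Total matched: 1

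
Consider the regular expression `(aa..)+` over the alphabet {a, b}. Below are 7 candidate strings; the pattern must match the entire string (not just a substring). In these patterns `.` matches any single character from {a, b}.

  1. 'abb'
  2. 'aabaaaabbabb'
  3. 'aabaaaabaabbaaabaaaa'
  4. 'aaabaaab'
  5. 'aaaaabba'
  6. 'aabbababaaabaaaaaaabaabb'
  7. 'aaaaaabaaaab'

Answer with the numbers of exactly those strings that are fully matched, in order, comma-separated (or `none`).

1. 'abb' → no match — must start with 'aa'
2. 'aabaaaabbabb' → no match
3 → match
4. 'aaabaaab' → match
5. 'aaaaabba' → no match
6 → no match
7. 'aaaaaabaaaab' → match

3, 4, 7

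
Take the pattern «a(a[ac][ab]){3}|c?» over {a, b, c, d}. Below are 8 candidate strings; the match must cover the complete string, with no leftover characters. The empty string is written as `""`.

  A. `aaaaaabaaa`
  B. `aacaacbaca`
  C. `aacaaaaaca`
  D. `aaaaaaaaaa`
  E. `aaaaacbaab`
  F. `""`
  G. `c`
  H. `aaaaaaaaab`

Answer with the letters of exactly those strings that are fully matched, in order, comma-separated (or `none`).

A, B, C, D, E, F, G, H

A → match
B → match
C → match
D → match
E → match
F → match
G → match
H → match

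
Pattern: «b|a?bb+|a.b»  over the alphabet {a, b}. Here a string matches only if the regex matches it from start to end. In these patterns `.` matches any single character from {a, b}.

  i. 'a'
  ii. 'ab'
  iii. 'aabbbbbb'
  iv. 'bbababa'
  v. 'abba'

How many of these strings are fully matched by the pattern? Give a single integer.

0

i → no match — must end with 'b'
ii → no match
iii → no match
iv → no match — must end with 'b'
v → no match — must end with 'b'
Total matched: 0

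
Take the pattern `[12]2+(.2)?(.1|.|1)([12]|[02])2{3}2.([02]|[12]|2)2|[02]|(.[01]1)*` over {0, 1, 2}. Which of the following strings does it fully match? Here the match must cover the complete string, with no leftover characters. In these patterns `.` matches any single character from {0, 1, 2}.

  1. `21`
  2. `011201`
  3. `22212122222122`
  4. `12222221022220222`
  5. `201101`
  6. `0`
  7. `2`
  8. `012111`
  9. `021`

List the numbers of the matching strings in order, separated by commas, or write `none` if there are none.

2, 3, 5, 6, 7

1 → no match
2 → match
3 → match
4 → no match
5 → match
6 → match
7 → match
8 → no match
9 → no match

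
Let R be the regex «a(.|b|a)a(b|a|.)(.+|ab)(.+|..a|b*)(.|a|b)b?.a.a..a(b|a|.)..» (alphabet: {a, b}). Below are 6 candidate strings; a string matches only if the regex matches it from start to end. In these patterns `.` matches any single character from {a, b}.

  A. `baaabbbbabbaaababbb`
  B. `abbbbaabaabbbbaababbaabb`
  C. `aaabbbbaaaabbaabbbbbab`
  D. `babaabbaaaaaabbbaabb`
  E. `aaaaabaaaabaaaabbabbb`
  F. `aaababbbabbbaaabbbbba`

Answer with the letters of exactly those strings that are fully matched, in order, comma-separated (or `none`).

E

A → no match — must start with `a`
B → no match
C → no match
D → no match — must start with `a`
E → match
F → no match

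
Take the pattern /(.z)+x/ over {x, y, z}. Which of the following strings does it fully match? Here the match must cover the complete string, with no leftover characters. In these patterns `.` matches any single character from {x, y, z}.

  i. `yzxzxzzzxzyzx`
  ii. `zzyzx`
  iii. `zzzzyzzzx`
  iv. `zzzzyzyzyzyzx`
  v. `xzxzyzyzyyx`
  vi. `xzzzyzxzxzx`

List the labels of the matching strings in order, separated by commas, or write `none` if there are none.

i, ii, iii, iv, vi

i → match
ii → match
iii → match
iv → match
v → no match — must end with `zx`
vi → match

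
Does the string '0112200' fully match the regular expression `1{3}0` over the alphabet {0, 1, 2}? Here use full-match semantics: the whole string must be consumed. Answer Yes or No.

Every match must start with '1', but '0112200' does not.

No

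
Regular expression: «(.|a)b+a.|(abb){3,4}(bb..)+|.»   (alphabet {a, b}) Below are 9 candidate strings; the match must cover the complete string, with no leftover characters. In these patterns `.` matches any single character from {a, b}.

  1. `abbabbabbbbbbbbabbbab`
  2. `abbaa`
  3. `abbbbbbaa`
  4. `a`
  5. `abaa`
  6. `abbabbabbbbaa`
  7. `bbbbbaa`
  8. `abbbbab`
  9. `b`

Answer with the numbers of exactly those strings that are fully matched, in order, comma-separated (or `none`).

1 → match
2 → match
3 → match
4 → match
5 → match
6 → match
7 → match
8 → match
9 → match

1, 2, 3, 4, 5, 6, 7, 8, 9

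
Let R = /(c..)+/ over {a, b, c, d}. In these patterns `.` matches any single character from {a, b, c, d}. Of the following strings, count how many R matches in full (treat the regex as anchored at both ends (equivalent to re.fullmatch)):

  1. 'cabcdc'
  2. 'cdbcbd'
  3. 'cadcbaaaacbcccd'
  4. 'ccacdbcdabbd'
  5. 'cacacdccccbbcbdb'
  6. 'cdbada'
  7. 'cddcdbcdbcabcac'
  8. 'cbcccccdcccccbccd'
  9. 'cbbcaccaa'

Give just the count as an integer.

1. 'cabcdc' → match
2. 'cdbcbd' → match
3 → no match
4. 'ccacdbcdabbd' → no match
5 → no match
6. 'cdbada' → no match
7 → match
8 → no match
9. 'cbbcaccaa' → match
Total matched: 4

4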